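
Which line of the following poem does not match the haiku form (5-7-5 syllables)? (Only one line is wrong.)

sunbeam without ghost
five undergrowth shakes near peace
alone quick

Line 3

Line 1: "sunbeam without ghost": 2+2+1 = 5 ✓
Line 2: "five undergrowth shakes near peace": 1+3+1+1+1 = 7 ✓
Line 3: "alone quick": 2+1 = 3 (expected 5)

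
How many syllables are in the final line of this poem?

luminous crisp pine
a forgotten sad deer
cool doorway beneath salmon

7

The final line: cool(1) + doorway(2) + beneath(2) + salmon(2) = 7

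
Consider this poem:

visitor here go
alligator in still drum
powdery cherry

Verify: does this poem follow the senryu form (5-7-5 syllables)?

Yes

Line 1: visitor (3), here (1), go (1) → 5 ✓
Line 2: alligator (4), in (1), still (1), drum (1) → 7 ✓
Line 3: powdery (3), cherry (2) → 5 ✓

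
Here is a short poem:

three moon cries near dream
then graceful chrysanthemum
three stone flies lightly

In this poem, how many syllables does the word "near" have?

1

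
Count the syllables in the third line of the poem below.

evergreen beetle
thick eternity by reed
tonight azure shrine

The third line: tonight (2), azure (2), shrine (1) → 5

5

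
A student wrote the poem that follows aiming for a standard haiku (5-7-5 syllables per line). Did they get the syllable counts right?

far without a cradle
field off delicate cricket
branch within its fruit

No

Line 1: far (1), without (2), a (1), cradle (2) → 6 (expected 5)
Line 2: field (1), off (1), delicate (3), cricket (2) → 7 ✓
Line 3: branch (1), within (2), its (1), fruit (1) → 5 ✓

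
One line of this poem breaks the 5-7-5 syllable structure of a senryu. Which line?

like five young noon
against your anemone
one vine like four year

Line 1: "like five young noon": 1+1+1+1 = 4 (expected 5)
Line 2: "against your anemone": 2+1+4 = 7 ✓
Line 3: "one vine like four year": 1+1+1+1+1 = 5 ✓

The first line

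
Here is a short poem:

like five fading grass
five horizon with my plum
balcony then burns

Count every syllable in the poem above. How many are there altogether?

Line 1: like(1) + five(1) + fading(2) + grass(1) = 5
Line 2: five(1) + horizon(3) + with(1) + my(1) + plum(1) = 7
Line 3: balcony(3) + then(1) + burns(1) = 5
Total: 5 + 7 + 5 = 17

17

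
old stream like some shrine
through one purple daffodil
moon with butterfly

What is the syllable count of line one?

Line one: old (1), stream (1), like (1), some (1), shrine (1) → 5

5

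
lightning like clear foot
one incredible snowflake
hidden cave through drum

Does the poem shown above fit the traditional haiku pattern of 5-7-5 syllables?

Yes

Line 1: lightning(2) + like(1) + clear(1) + foot(1) = 5 ✓
Line 2: one(1) + incredible(4) + snowflake(2) = 7 ✓
Line 3: hidden(2) + cave(1) + through(1) + drum(1) = 5 ✓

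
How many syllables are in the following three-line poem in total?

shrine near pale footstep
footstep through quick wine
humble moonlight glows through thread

17

Line 1: shrine(1) + near(1) + pale(1) + footstep(2) = 5
Line 2: footstep(2) + through(1) + quick(1) + wine(1) = 5
Line 3: humble(2) + moonlight(2) + glows(1) + through(1) + thread(1) = 7
Total: 5 + 5 + 7 = 17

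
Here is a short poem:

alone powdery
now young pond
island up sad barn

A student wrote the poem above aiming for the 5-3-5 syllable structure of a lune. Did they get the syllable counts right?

Line 1: "alone powdery": 2+3 = 5 ✓
Line 2: "now young pond": 1+1+1 = 3 ✓
Line 3: "island up sad barn": 2+1+1+1 = 5 ✓

Yes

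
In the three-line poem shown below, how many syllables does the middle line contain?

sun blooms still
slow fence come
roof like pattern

3

The middle line: slow(1) + fence(1) + come(1) = 3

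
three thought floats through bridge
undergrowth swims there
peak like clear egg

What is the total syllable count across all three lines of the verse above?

14

Line 1: three(1) + thought(1) + floats(1) + through(1) + bridge(1) = 5
Line 2: undergrowth(3) + swims(1) + there(1) = 5
Line 3: peak(1) + like(1) + clear(1) + egg(1) = 4
Total: 5 + 5 + 4 = 14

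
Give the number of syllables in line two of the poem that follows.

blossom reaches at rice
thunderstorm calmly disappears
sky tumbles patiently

8

Line two: "thunderstorm calmly disappears": 3+2+3 = 8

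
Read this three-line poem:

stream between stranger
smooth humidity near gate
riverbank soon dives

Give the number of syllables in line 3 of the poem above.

Line 3: "riverbank soon dives": 3+1+1 = 5

5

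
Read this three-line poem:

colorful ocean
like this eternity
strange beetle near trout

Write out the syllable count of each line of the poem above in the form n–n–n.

5–6–5

Line 1: "colorful ocean": 3+2 = 5
Line 2: "like this eternity": 1+1+4 = 6
Line 3: "strange beetle near trout": 1+2+1+1 = 5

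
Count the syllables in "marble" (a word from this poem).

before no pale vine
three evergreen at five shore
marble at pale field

2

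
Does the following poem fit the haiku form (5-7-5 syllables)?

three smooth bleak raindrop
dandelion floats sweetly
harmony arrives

Yes

Line 1: three (1), smooth (1), bleak (1), raindrop (2) → 5 ✓
Line 2: dandelion (4), floats (1), sweetly (2) → 7 ✓
Line 3: harmony (3), arrives (2) → 5 ✓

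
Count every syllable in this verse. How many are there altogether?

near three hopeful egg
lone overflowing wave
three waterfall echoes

17

Line 1: near(1) + three(1) + hopeful(2) + egg(1) = 5
Line 2: lone(1) + overflowing(4) + wave(1) = 6
Line 3: three(1) + waterfall(3) + echoes(2) = 6
Total: 5 + 6 + 6 = 17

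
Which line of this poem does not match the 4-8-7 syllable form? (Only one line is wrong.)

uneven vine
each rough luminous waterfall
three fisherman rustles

Line 1: uneven(3) + vine(1) = 4 ✓
Line 2: each(1) + rough(1) + luminous(3) + waterfall(3) = 8 ✓
Line 3: three(1) + fisherman(3) + rustles(2) = 6 (expected 7)

Line 3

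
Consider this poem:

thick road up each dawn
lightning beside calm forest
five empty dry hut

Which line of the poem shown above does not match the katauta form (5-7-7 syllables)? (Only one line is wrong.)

The third line

Line 1: thick (1), road (1), up (1), each (1), dawn (1) → 5 ✓
Line 2: lightning (2), beside (2), calm (1), forest (2) → 7 ✓
Line 3: five (1), empty (2), dry (1), hut (1) → 5 (expected 7)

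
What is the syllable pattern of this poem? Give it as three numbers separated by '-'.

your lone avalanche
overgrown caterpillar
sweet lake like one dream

Line 1: your(1) + lone(1) + avalanche(3) = 5
Line 2: overgrown(3) + caterpillar(4) = 7
Line 3: sweet(1) + lake(1) + like(1) + one(1) + dream(1) = 5

5-7-5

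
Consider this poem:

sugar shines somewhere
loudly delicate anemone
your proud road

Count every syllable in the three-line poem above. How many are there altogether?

17

Line 1: sugar (2), shines (1), somewhere (2) → 5
Line 2: loudly (2), delicate (3), anemone (4) → 9
Line 3: your (1), proud (1), road (1) → 3
Total: 5 + 9 + 3 = 17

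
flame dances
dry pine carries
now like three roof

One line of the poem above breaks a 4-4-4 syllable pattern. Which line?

The first line

Line 1: flame (1), dances (2) → 3 (expected 4)
Line 2: dry (1), pine (1), carries (2) → 4 ✓
Line 3: now (1), like (1), three (1), roof (1) → 4 ✓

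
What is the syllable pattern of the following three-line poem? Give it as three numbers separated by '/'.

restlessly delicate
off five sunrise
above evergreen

Line 1: "restlessly delicate": 3+3 = 6
Line 2: "off five sunrise": 1+1+2 = 4
Line 3: "above evergreen": 2+3 = 5

6/4/5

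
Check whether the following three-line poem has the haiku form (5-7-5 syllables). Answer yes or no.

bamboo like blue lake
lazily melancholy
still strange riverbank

Line 1: "bamboo like blue lake": 2+1+1+1 = 5 ✓
Line 2: "lazily melancholy": 3+4 = 7 ✓
Line 3: "still strange riverbank": 1+1+3 = 5 ✓

Yes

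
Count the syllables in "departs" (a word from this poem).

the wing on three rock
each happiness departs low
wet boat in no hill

2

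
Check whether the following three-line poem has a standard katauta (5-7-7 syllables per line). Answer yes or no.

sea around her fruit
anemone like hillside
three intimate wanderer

Line 1: "sea around her fruit": 1+2+1+1 = 5 ✓
Line 2: "anemone like hillside": 4+1+2 = 7 ✓
Line 3: "three intimate wanderer": 1+3+3 = 7 ✓

Yes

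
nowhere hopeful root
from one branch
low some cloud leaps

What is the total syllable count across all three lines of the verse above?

Line 1: "nowhere hopeful root": 2+2+1 = 5
Line 2: "from one branch": 1+1+1 = 3
Line 3: "low some cloud leaps": 1+1+1+1 = 4
Total: 5 + 3 + 4 = 12

12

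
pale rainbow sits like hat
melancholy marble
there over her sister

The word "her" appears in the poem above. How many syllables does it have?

1

"her" has 1 syllable.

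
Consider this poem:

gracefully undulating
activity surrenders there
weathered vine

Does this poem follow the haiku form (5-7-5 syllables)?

No

Line 1: gracefully (3), undulating (4) → 7 (expected 5)
Line 2: activity (4), surrenders (3), there (1) → 8 (expected 7)
Line 3: weathered (2), vine (1) → 3 (expected 5)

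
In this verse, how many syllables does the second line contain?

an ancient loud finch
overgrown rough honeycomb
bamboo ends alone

7

The second line: overgrown (3), rough (1), honeycomb (3) → 7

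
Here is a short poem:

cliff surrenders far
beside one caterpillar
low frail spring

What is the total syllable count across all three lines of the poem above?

15

Line 1: cliff(1) + surrenders(3) + far(1) = 5
Line 2: beside(2) + one(1) + caterpillar(4) = 7
Line 3: low(1) + frail(1) + spring(1) = 3
Total: 5 + 7 + 3 = 15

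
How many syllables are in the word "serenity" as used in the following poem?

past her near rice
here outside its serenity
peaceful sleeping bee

4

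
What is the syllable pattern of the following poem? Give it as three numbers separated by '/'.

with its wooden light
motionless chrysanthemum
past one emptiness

Line 1: with(1) + its(1) + wooden(2) + light(1) = 5
Line 2: motionless(3) + chrysanthemum(4) = 7
Line 3: past(1) + one(1) + emptiness(3) = 5

5/7/5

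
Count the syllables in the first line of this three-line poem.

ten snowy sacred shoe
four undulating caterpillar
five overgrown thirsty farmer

The first line: ten (1), snowy (2), sacred (2), shoe (1) → 6

6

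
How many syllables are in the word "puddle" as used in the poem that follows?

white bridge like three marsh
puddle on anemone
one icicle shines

"puddle" has 2 syllables.

2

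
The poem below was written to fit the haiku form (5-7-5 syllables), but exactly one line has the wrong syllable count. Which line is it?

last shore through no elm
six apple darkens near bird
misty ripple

The third line

Line 1: last(1) + shore(1) + through(1) + no(1) + elm(1) = 5 ✓
Line 2: six(1) + apple(2) + darkens(2) + near(1) + bird(1) = 7 ✓
Line 3: misty(2) + ripple(2) = 4 (expected 5)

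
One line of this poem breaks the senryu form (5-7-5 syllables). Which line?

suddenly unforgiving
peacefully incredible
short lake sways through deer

Line 1

Line 1: suddenly(3) + unforgiving(4) = 7 (expected 5)
Line 2: peacefully(3) + incredible(4) = 7 ✓
Line 3: short(1) + lake(1) + sways(1) + through(1) + deer(1) = 5 ✓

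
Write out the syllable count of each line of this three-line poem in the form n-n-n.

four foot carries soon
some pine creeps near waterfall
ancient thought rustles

5-7-5

Line 1: four(1) + foot(1) + carries(2) + soon(1) = 5
Line 2: some(1) + pine(1) + creeps(1) + near(1) + waterfall(3) = 7
Line 3: ancient(2) + thought(1) + rustles(2) = 5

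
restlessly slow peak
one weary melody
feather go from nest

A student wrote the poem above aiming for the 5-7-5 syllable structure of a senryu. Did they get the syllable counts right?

Line 1: restlessly(3) + slow(1) + peak(1) = 5 ✓
Line 2: one(1) + weary(2) + melody(3) = 6 (expected 7)
Line 3: feather(2) + go(1) + from(1) + nest(1) = 5 ✓

No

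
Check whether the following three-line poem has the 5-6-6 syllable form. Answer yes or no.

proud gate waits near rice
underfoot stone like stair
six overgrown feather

Line 1: proud(1) + gate(1) + waits(1) + near(1) + rice(1) = 5 ✓
Line 2: underfoot(3) + stone(1) + like(1) + stair(1) = 6 ✓
Line 3: six(1) + overgrown(3) + feather(2) = 6 ✓

Yes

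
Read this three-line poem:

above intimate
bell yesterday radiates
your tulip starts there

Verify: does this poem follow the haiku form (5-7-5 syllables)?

Line 1: "above intimate": 2+3 = 5 ✓
Line 2: "bell yesterday radiates": 1+3+3 = 7 ✓
Line 3: "your tulip starts there": 1+2+1+1 = 5 ✓

Yes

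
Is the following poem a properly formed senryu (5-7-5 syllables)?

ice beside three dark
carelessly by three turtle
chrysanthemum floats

Yes

Line 1: ice(1) + beside(2) + three(1) + dark(1) = 5 ✓
Line 2: carelessly(3) + by(1) + three(1) + turtle(2) = 7 ✓
Line 3: chrysanthemum(4) + floats(1) = 5 ✓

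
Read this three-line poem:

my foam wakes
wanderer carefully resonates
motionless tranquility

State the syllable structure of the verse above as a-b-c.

Line 1: my (1), foam (1), wakes (1) → 3
Line 2: wanderer (3), carefully (3), resonates (3) → 9
Line 3: motionless (3), tranquility (4) → 7

3-9-7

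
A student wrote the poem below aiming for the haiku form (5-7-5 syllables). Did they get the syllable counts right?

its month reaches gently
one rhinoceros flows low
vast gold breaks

No

Line 1: "its month reaches gently": 1+1+2+2 = 6 (expected 5)
Line 2: "one rhinoceros flows low": 1+4+1+1 = 7 ✓
Line 3: "vast gold breaks": 1+1+1 = 3 (expected 5)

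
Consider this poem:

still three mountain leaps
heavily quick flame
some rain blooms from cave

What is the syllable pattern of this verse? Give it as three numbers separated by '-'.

5-5-5

Line 1: "still three mountain leaps": 1+1+2+1 = 5
Line 2: "heavily quick flame": 3+1+1 = 5
Line 3: "some rain blooms from cave": 1+1+1+1+1 = 5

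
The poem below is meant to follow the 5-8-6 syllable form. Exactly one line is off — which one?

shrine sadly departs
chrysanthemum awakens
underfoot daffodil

Line 1: shrine(1) + sadly(2) + departs(2) = 5 ✓
Line 2: chrysanthemum(4) + awakens(3) = 7 (expected 8)
Line 3: underfoot(3) + daffodil(3) = 6 ✓

The second line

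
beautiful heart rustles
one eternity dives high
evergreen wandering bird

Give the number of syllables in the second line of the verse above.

7

The second line: one (1), eternity (4), dives (1), high (1) → 7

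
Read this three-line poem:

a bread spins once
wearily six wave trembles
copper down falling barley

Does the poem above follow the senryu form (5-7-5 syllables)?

Line 1: "a bread spins once": 1+1+1+1 = 4 (expected 5)
Line 2: "wearily six wave trembles": 3+1+1+2 = 7 ✓
Line 3: "copper down falling barley": 2+1+2+2 = 7 (expected 5)

No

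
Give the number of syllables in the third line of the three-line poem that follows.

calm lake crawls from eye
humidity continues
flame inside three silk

5

The third line: flame (1), inside (2), three (1), silk (1) → 5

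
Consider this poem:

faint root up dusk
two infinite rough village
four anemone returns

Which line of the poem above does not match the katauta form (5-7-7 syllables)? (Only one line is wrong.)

Line 1: faint(1) + root(1) + up(1) + dusk(1) = 4 (expected 5)
Line 2: two(1) + infinite(3) + rough(1) + village(2) = 7 ✓
Line 3: four(1) + anemone(4) + returns(2) = 7 ✓

The first line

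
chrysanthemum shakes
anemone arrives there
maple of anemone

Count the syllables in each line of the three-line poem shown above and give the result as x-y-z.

Line 1: chrysanthemum (4), shakes (1) → 5
Line 2: anemone (4), arrives (2), there (1) → 7
Line 3: maple (2), of (1), anemone (4) → 7

5-7-7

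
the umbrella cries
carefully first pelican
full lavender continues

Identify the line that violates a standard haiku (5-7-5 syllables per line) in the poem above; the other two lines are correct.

Line 3

Line 1: the (1), umbrella (3), cries (1) → 5 ✓
Line 2: carefully (3), first (1), pelican (3) → 7 ✓
Line 3: full (1), lavender (3), continues (3) → 7 (expected 5)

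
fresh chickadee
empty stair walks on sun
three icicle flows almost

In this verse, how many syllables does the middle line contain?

The middle line: empty (2), stair (1), walks (1), on (1), sun (1) → 6

6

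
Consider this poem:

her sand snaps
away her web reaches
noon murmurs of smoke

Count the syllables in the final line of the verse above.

5

The final line: noon(1) + murmurs(2) + of(1) + smoke(1) = 5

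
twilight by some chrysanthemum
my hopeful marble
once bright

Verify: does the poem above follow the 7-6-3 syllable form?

No

Line 1: twilight(2) + by(1) + some(1) + chrysanthemum(4) = 8 (expected 7)
Line 2: my(1) + hopeful(2) + marble(2) = 5 (expected 6)
Line 3: once(1) + bright(1) = 2 (expected 3)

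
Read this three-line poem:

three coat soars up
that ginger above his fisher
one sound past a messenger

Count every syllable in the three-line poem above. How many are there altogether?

19

Line 1: "three coat soars up": 1+1+1+1 = 4
Line 2: "that ginger above his fisher": 1+2+2+1+2 = 8
Line 3: "one sound past a messenger": 1+1+1+1+3 = 7
Total: 4 + 8 + 7 = 19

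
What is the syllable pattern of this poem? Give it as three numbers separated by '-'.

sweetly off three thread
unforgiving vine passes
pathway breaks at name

Line 1: "sweetly off three thread": 2+1+1+1 = 5
Line 2: "unforgiving vine passes": 4+1+2 = 7
Line 3: "pathway breaks at name": 2+1+1+1 = 5

5-7-5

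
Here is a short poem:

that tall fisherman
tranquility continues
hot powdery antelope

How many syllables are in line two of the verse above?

7

Line two: tranquility(4) + continues(3) = 7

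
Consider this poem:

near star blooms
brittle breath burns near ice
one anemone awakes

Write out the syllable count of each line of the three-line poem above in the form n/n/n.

Line 1: "near star blooms": 1+1+1 = 3
Line 2: "brittle breath burns near ice": 2+1+1+1+1 = 6
Line 3: "one anemone awakes": 1+4+2 = 7

3/6/7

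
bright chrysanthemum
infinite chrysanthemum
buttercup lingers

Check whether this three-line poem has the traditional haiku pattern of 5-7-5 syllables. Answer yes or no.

Line 1: bright(1) + chrysanthemum(4) = 5 ✓
Line 2: infinite(3) + chrysanthemum(4) = 7 ✓
Line 3: buttercup(3) + lingers(2) = 5 ✓

Yes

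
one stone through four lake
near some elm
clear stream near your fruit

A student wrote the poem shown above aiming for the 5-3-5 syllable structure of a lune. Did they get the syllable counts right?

Yes

Line 1: one(1) + stone(1) + through(1) + four(1) + lake(1) = 5 ✓
Line 2: near(1) + some(1) + elm(1) = 3 ✓
Line 3: clear(1) + stream(1) + near(1) + your(1) + fruit(1) = 5 ✓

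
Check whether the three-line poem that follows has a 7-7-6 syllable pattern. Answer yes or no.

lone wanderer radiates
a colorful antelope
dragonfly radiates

Line 1: "lone wanderer radiates": 1+3+3 = 7 ✓
Line 2: "a colorful antelope": 1+3+3 = 7 ✓
Line 3: "dragonfly radiates": 3+3 = 6 ✓

Yes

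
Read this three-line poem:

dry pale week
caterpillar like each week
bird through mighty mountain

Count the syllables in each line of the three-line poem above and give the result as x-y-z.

3-7-6

Line 1: "dry pale week": 1+1+1 = 3
Line 2: "caterpillar like each week": 4+1+1+1 = 7
Line 3: "bird through mighty mountain": 1+1+2+2 = 6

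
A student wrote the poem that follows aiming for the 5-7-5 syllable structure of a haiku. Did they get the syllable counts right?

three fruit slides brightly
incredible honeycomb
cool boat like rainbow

Line 1: three(1) + fruit(1) + slides(1) + brightly(2) = 5 ✓
Line 2: incredible(4) + honeycomb(3) = 7 ✓
Line 3: cool(1) + boat(1) + like(1) + rainbow(2) = 5 ✓

Yes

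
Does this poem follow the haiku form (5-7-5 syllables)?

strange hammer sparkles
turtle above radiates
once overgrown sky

Line 1: strange (1), hammer (2), sparkles (2) → 5 ✓
Line 2: turtle (2), above (2), radiates (3) → 7 ✓
Line 3: once (1), overgrown (3), sky (1) → 5 ✓

Yes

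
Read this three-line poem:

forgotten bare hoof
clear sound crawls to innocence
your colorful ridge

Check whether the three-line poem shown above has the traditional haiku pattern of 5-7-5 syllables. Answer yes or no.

Line 1: "forgotten bare hoof": 3+1+1 = 5 ✓
Line 2: "clear sound crawls to innocence": 1+1+1+1+3 = 7 ✓
Line 3: "your colorful ridge": 1+3+1 = 5 ✓

Yes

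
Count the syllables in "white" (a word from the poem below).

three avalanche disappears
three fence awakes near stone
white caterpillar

1

"white" has 1 syllable.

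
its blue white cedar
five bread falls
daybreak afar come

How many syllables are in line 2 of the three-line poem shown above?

Line 2: five (1), bread (1), falls (1) → 3

3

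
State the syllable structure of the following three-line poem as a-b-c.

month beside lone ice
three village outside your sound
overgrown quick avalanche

Line 1: month (1), beside (2), lone (1), ice (1) → 5
Line 2: three (1), village (2), outside (2), your (1), sound (1) → 7
Line 3: overgrown (3), quick (1), avalanche (3) → 7

5-7-7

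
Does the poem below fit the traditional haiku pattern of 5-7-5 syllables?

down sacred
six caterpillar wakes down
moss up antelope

Line 1: down(1) + sacred(2) = 3 (expected 5)
Line 2: six(1) + caterpillar(4) + wakes(1) + down(1) = 7 ✓
Line 3: moss(1) + up(1) + antelope(3) = 5 ✓

No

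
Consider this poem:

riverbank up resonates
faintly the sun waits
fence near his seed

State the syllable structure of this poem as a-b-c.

Line 1: "riverbank up resonates": 3+1+3 = 7
Line 2: "faintly the sun waits": 2+1+1+1 = 5
Line 3: "fence near his seed": 1+1+1+1 = 4

7-5-4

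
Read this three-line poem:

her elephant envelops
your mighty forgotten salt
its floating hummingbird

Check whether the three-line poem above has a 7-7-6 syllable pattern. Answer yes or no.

Yes

Line 1: "her elephant envelops": 1+3+3 = 7 ✓
Line 2: "your mighty forgotten salt": 1+2+3+1 = 7 ✓
Line 3: "its floating hummingbird": 1+2+3 = 6 ✓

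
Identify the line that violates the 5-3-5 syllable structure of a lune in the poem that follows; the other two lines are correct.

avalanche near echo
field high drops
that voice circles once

Line 1: avalanche(3) + near(1) + echo(2) = 6 (expected 5)
Line 2: field(1) + high(1) + drops(1) = 3 ✓
Line 3: that(1) + voice(1) + circles(2) + once(1) = 5 ✓

The first line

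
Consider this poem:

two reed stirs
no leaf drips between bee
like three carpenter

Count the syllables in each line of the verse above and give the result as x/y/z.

3/6/5

Line 1: "two reed stirs": 1+1+1 = 3
Line 2: "no leaf drips between bee": 1+1+1+2+1 = 6
Line 3: "like three carpenter": 1+1+3 = 5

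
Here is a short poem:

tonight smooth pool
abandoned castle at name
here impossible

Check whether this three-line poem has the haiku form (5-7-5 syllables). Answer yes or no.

Line 1: tonight (2), smooth (1), pool (1) → 4 (expected 5)
Line 2: abandoned (3), castle (2), at (1), name (1) → 7 ✓
Line 3: here (1), impossible (4) → 5 ✓

No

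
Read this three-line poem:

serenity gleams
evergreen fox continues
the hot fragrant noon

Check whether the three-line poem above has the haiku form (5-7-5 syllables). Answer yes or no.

Yes

Line 1: serenity (4), gleams (1) → 5 ✓
Line 2: evergreen (3), fox (1), continues (3) → 7 ✓
Line 3: the (1), hot (1), fragrant (2), noon (1) → 5 ✓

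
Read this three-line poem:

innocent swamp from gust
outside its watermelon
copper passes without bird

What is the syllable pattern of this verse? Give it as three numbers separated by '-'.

6-7-7

Line 1: "innocent swamp from gust": 3+1+1+1 = 6
Line 2: "outside its watermelon": 2+1+4 = 7
Line 3: "copper passes without bird": 2+2+2+1 = 7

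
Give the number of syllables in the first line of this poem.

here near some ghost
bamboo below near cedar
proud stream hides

The first line: "here near some ghost": 1+1+1+1 = 4

4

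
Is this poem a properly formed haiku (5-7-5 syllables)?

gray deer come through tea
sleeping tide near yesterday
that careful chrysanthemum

Line 1: gray(1) + deer(1) + come(1) + through(1) + tea(1) = 5 ✓
Line 2: sleeping(2) + tide(1) + near(1) + yesterday(3) = 7 ✓
Line 3: that(1) + careful(2) + chrysanthemum(4) = 7 (expected 5)

No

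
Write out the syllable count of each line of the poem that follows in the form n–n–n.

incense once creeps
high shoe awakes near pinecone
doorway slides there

Line 1: incense (2), once (1), creeps (1) → 4
Line 2: high (1), shoe (1), awakes (2), near (1), pinecone (2) → 7
Line 3: doorway (2), slides (1), there (1) → 4

4–7–4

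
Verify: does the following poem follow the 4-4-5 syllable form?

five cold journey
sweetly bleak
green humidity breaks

No

Line 1: five (1), cold (1), journey (2) → 4 ✓
Line 2: sweetly (2), bleak (1) → 3 (expected 4)
Line 3: green (1), humidity (4), breaks (1) → 6 (expected 5)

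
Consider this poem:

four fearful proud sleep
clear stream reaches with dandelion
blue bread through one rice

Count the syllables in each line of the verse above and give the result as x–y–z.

Line 1: four (1), fearful (2), proud (1), sleep (1) → 5
Line 2: clear (1), stream (1), reaches (2), with (1), dandelion (4) → 9
Line 3: blue (1), bread (1), through (1), one (1), rice (1) → 5

5–9–5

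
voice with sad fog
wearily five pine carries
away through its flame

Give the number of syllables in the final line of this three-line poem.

The final line: away (2), through (1), its (1), flame (1) → 5

5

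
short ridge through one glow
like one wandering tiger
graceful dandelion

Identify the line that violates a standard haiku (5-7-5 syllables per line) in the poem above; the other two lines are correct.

Line 1: short(1) + ridge(1) + through(1) + one(1) + glow(1) = 5 ✓
Line 2: like(1) + one(1) + wandering(3) + tiger(2) = 7 ✓
Line 3: graceful(2) + dandelion(4) = 6 (expected 5)

Line 3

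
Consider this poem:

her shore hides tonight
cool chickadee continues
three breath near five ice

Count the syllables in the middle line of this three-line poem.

7

The middle line: "cool chickadee continues": 1+3+3 = 7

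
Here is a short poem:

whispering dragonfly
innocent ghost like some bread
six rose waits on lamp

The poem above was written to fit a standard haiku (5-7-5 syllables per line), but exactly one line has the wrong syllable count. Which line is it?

The first line

Line 1: whispering(3) + dragonfly(3) = 6 (expected 5)
Line 2: innocent(3) + ghost(1) + like(1) + some(1) + bread(1) = 7 ✓
Line 3: six(1) + rose(1) + waits(1) + on(1) + lamp(1) = 5 ✓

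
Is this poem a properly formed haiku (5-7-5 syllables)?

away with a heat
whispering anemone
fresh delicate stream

Yes

Line 1: away(2) + with(1) + a(1) + heat(1) = 5 ✓
Line 2: whispering(3) + anemone(4) = 7 ✓
Line 3: fresh(1) + delicate(3) + stream(1) = 5 ✓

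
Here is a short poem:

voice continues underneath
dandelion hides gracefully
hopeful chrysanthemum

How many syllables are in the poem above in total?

21

Line 1: "voice continues underneath": 1+3+3 = 7
Line 2: "dandelion hides gracefully": 4+1+3 = 8
Line 3: "hopeful chrysanthemum": 2+4 = 6
Total: 7 + 8 + 6 = 21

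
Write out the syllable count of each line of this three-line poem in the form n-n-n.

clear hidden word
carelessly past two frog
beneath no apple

Line 1: clear (1), hidden (2), word (1) → 4
Line 2: carelessly (3), past (1), two (1), frog (1) → 6
Line 3: beneath (2), no (1), apple (2) → 5

4-6-5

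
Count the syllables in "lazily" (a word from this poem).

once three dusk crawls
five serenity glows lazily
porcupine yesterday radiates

"lazily" has 3 syllables.

3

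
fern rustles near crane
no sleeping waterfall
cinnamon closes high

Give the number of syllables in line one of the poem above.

Line one: "fern rustles near crane": 1+2+1+1 = 5

5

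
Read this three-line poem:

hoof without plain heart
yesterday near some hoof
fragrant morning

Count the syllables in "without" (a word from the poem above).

"without" has 2 syllables.

2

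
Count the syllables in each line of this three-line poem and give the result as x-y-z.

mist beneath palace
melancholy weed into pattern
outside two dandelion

Line 1: mist(1) + beneath(2) + palace(2) = 5
Line 2: melancholy(4) + weed(1) + into(2) + pattern(2) = 9
Line 3: outside(2) + two(1) + dandelion(4) = 7

5-9-7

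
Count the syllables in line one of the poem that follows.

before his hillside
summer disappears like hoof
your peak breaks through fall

5

Line one: "before his hillside": 2+1+2 = 5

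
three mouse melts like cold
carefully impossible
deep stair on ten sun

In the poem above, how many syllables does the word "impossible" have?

"impossible" has 4 syllables.

4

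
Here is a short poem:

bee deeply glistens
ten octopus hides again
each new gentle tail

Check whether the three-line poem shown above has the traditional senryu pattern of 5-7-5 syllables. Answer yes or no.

Line 1: bee(1) + deeply(2) + glistens(2) = 5 ✓
Line 2: ten(1) + octopus(3) + hides(1) + again(2) = 7 ✓
Line 3: each(1) + new(1) + gentle(2) + tail(1) = 5 ✓

Yes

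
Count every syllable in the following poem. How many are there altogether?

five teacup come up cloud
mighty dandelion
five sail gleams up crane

Line 1: five (1), teacup (2), come (1), up (1), cloud (1) → 6
Line 2: mighty (2), dandelion (4) → 6
Line 3: five (1), sail (1), gleams (1), up (1), crane (1) → 5
Total: 6 + 6 + 5 = 17

17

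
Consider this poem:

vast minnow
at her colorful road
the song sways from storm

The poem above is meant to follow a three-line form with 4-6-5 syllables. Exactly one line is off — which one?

The first line

Line 1: vast (1), minnow (2) → 3 (expected 4)
Line 2: at (1), her (1), colorful (3), road (1) → 6 ✓
Line 3: the (1), song (1), sways (1), from (1), storm (1) → 5 ✓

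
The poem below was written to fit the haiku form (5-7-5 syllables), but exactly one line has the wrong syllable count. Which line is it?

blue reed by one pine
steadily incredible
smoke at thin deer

Line 1: blue (1), reed (1), by (1), one (1), pine (1) → 5 ✓
Line 2: steadily (3), incredible (4) → 7 ✓
Line 3: smoke (1), at (1), thin (1), deer (1) → 4 (expected 5)

The third line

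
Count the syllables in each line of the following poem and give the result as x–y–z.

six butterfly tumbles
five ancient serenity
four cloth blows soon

6–7–4

Line 1: six(1) + butterfly(3) + tumbles(2) = 6
Line 2: five(1) + ancient(2) + serenity(4) = 7
Line 3: four(1) + cloth(1) + blows(1) + soon(1) = 4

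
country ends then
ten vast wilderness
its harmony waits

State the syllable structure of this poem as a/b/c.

4/5/5

Line 1: "country ends then": 2+1+1 = 4
Line 2: "ten vast wilderness": 1+1+3 = 5
Line 3: "its harmony waits": 1+3+1 = 5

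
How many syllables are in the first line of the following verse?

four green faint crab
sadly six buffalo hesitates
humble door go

4

The first line: four (1), green (1), faint (1), crab (1) → 4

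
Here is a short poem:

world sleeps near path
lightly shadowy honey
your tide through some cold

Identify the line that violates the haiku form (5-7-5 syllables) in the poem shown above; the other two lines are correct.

Line 1

Line 1: "world sleeps near path": 1+1+1+1 = 4 (expected 5)
Line 2: "lightly shadowy honey": 2+3+2 = 7 ✓
Line 3: "your tide through some cold": 1+1+1+1+1 = 5 ✓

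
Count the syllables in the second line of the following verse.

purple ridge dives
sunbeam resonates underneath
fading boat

The second line: "sunbeam resonates underneath": 2+3+3 = 8

8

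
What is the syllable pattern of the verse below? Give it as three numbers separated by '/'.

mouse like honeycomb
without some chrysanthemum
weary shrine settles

Line 1: "mouse like honeycomb": 1+1+3 = 5
Line 2: "without some chrysanthemum": 2+1+4 = 7
Line 3: "weary shrine settles": 2+1+2 = 5

5/7/5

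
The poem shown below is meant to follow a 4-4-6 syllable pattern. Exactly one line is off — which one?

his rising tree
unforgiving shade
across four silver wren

Line 2

Line 1: his (1), rising (2), tree (1) → 4 ✓
Line 2: unforgiving (4), shade (1) → 5 (expected 4)
Line 3: across (2), four (1), silver (2), wren (1) → 6 ✓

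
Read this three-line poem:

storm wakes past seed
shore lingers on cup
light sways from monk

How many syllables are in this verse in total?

13

Line 1: "storm wakes past seed": 1+1+1+1 = 4
Line 2: "shore lingers on cup": 1+2+1+1 = 5
Line 3: "light sways from monk": 1+1+1+1 = 4
Total: 4 + 5 + 4 = 13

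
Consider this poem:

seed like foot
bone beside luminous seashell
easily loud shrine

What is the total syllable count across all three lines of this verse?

Line 1: "seed like foot": 1+1+1 = 3
Line 2: "bone beside luminous seashell": 1+2+3+2 = 8
Line 3: "easily loud shrine": 3+1+1 = 5
Total: 3 + 8 + 5 = 16

16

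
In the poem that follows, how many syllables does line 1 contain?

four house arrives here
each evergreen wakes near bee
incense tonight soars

Line 1: four (1), house (1), arrives (2), here (1) → 5

5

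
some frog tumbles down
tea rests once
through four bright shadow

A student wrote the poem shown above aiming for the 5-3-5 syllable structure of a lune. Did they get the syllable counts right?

Line 1: some (1), frog (1), tumbles (2), down (1) → 5 ✓
Line 2: tea (1), rests (1), once (1) → 3 ✓
Line 3: through (1), four (1), bright (1), shadow (2) → 5 ✓

Yes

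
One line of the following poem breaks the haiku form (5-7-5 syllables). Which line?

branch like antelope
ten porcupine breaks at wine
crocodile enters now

Line 1: branch(1) + like(1) + antelope(3) = 5 ✓
Line 2: ten(1) + porcupine(3) + breaks(1) + at(1) + wine(1) = 7 ✓
Line 3: crocodile(3) + enters(2) + now(1) = 6 (expected 5)

The third line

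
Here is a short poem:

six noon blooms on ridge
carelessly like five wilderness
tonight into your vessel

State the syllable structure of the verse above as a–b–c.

Line 1: six (1), noon (1), blooms (1), on (1), ridge (1) → 5
Line 2: carelessly (3), like (1), five (1), wilderness (3) → 8
Line 3: tonight (2), into (2), your (1), vessel (2) → 7

5–8–7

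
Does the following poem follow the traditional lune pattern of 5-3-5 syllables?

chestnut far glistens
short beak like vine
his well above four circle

Line 1: chestnut(2) + far(1) + glistens(2) = 5 ✓
Line 2: short(1) + beak(1) + like(1) + vine(1) = 4 (expected 3)
Line 3: his(1) + well(1) + above(2) + four(1) + circle(2) = 7 (expected 5)

No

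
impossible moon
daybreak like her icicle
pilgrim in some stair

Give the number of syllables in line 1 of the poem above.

5

Line 1: "impossible moon": 4+1 = 5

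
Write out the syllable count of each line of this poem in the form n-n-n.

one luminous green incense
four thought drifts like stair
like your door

7-5-3

Line 1: one (1), luminous (3), green (1), incense (2) → 7
Line 2: four (1), thought (1), drifts (1), like (1), stair (1) → 5
Line 3: like (1), your (1), door (1) → 3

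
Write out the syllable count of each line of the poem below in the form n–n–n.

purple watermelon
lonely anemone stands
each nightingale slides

Line 1: "purple watermelon": 2+4 = 6
Line 2: "lonely anemone stands": 2+4+1 = 7
Line 3: "each nightingale slides": 1+3+1 = 5

6–7–5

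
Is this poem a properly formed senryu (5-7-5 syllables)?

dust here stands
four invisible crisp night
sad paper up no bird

No

Line 1: dust(1) + here(1) + stands(1) = 3 (expected 5)
Line 2: four(1) + invisible(4) + crisp(1) + night(1) = 7 ✓
Line 3: sad(1) + paper(2) + up(1) + no(1) + bird(1) = 6 (expected 5)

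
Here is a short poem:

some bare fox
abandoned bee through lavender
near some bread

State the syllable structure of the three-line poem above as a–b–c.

Line 1: some(1) + bare(1) + fox(1) = 3
Line 2: abandoned(3) + bee(1) + through(1) + lavender(3) = 8
Line 3: near(1) + some(1) + bread(1) = 3

3–8–3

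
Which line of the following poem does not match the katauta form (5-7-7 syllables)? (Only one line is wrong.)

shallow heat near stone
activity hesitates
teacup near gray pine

The third line

Line 1: shallow(2) + heat(1) + near(1) + stone(1) = 5 ✓
Line 2: activity(4) + hesitates(3) = 7 ✓
Line 3: teacup(2) + near(1) + gray(1) + pine(1) = 5 (expected 7)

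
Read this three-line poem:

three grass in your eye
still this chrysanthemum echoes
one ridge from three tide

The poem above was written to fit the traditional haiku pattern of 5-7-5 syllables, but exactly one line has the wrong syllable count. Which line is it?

Line 2

Line 1: three(1) + grass(1) + in(1) + your(1) + eye(1) = 5 ✓
Line 2: still(1) + this(1) + chrysanthemum(4) + echoes(2) = 8 (expected 7)
Line 3: one(1) + ridge(1) + from(1) + three(1) + tide(1) = 5 ✓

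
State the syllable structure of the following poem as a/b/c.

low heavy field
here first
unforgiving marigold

Line 1: low(1) + heavy(2) + field(1) = 4
Line 2: here(1) + first(1) = 2
Line 3: unforgiving(4) + marigold(3) = 7

4/2/7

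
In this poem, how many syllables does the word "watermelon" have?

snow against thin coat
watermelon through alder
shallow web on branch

"watermelon" has 4 syllables.

4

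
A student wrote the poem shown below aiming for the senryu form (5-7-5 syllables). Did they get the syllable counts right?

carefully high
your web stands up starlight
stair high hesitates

Line 1: carefully (3), high (1) → 4 (expected 5)
Line 2: your (1), web (1), stands (1), up (1), starlight (2) → 6 (expected 7)
Line 3: stair (1), high (1), hesitates (3) → 5 ✓

No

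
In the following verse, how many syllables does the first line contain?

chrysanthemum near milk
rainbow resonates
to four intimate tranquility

6

The first line: "chrysanthemum near milk": 4+1+1 = 6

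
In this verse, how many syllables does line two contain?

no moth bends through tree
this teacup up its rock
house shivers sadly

6

Line two: this (1), teacup (2), up (1), its (1), rock (1) → 6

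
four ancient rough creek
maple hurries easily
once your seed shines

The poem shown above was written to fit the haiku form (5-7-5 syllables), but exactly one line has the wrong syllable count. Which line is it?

Line 1: four(1) + ancient(2) + rough(1) + creek(1) = 5 ✓
Line 2: maple(2) + hurries(2) + easily(3) = 7 ✓
Line 3: once(1) + your(1) + seed(1) + shines(1) = 4 (expected 5)

Line 3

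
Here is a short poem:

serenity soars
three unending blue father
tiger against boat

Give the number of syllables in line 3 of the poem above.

Line 3: tiger (2), against (2), boat (1) → 5

5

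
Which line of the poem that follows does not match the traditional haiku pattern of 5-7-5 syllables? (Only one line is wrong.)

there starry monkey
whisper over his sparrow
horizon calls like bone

The third line

Line 1: there(1) + starry(2) + monkey(2) = 5 ✓
Line 2: whisper(2) + over(2) + his(1) + sparrow(2) = 7 ✓
Line 3: horizon(3) + calls(1) + like(1) + bone(1) = 6 (expected 5)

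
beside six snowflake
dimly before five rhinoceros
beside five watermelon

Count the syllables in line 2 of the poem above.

9

Line 2: dimly(2) + before(2) + five(1) + rhinoceros(4) = 9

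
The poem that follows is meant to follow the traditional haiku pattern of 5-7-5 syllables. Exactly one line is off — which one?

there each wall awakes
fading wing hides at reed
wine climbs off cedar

Line 1: there(1) + each(1) + wall(1) + awakes(2) = 5 ✓
Line 2: fading(2) + wing(1) + hides(1) + at(1) + reed(1) = 6 (expected 7)
Line 3: wine(1) + climbs(1) + off(1) + cedar(2) = 5 ✓

The second line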